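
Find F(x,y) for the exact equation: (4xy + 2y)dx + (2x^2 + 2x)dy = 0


Check exactness: ∂M/∂y = 4x + 2 and ∂N/∂x = 4x + 2; equal, so the equation is exact.
Integrate M with respect to x (treating y as constant): ∫M dx = 2x^2y + 2xy + h(y).
Differentiate w.r.t. y and set equal to N: all terms match, so h'(y) = 0 and h is a constant absorbed into C.
General solution: 2x^2y + 2xy = C.


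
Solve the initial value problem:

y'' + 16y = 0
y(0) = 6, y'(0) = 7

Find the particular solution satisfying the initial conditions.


Characteristic roots of r² + 16 = 0 are ±4i, so y = C₁cos(4x) + C₂sin(4x).
Apply y(0) = 6: C₁ = 6. Differentiate and apply y'(0) = 7: 4·C₂ = 7, so C₂ = 7/4.
Particular solution: y = 6cos(4x) + (7/4)sin(4x).


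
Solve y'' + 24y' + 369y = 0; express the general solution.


Characteristic equation: r² + 24r + 369 = 0.
Discriminant is negative; roots r = -12 ± 15i (complex conjugate pair).
General solution uses e^(α x)(C₁ cos(β x) + C₂ sin(β x)): y = e^(-12x)(C₁cos(15x) + C₂sin(15x)).


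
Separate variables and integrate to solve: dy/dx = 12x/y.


Separate variables: y dy = 12x dx.
Integrate both sides: y²/2 = 6x^2 + C₀.
Multiply by 2: y² = 12x^2 + C.


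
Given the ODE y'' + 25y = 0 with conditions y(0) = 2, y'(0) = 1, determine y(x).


Characteristic roots of r² + 25 = 0 are ±5i, so y = C₁cos(5x) + C₂sin(5x).
Apply y(0) = 2: C₁ = 2. Differentiate and apply y'(0) = 1: 5·C₂ = 1, so C₂ = 1/5.
Particular solution: y = 2cos(5x) + (1/5)sin(5x).


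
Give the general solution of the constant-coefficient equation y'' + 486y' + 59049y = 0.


Characteristic equation: r² + 486r + 59049 = 0, i.e. (r + 243)² = 0.
Repeated root r = -243; include an x factor for the second linearly independent solution.
General solution: y = (C₁ + C₂x)e^(-243x).


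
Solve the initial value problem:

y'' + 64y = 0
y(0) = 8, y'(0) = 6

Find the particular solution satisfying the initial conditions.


Characteristic roots of r² + 64 = 0 are ±8i, so y = C₁cos(8x) + C₂sin(8x).
Apply y(0) = 8: C₁ = 8. Differentiate and apply y'(0) = 6: 8·C₂ = 6, so C₂ = 3/4.
Particular solution: y = 8cos(8x) + (3/4)sin(8x).


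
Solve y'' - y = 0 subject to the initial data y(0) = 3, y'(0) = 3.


Characteristic roots of r² - 1 = 0 are -1, 1.
General solution y = c₁ e^(-x) + c₂ e^(x).
Apply y(0) = 3: c₁ + c₂ = 3. Apply y'(0) = 3: -1 c₁ + 1 c₂ = 3.
Solve: c₁ = 0, c₂ = 3.
Particular solution: y = 0e^(-x) + 3e^(x).


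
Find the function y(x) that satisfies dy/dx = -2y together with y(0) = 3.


General solution of y' = -2y is y = Ce^(-2x).
Apply y(0) = 3: C = 3.
Particular solution: y = 3e^(-2x).


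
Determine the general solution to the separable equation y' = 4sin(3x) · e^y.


Separate: e^(-y) dy = 4sin(3x) dx.
Integrate: -e^(-y) = -(4/3)cos(3x) + C₀.
Rearrange: e^(-y) = (4/3)cos(3x) + C.


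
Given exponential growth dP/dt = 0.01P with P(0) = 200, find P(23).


The ODE dP/dt = 0.01P has solution P(t) = P(0)e^(0.01t).
Substitute P(0) = 200 and t = 23: P(23) = 200 e^(0.23) ≈ 252.


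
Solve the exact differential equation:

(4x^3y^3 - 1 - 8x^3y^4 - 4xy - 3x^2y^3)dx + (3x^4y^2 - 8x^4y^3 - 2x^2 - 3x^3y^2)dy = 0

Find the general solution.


Check exactness: ∂M/∂y = 12x^3y^2 - 32x^3y^3 - 4x - 9x^2y^2 and ∂N/∂x = 12x^3y^2 - 32x^3y^3 - 4x - 9x^2y^2; equal, so the equation is exact.
Integrate M with respect to x (treating y as constant): ∫M dx = x^4y^3 - x - 2x^4y^4 - 2x^2y - x^3y^3 + h(y).
Differentiate w.r.t. y and set equal to N: all terms match, so h'(y) = 0 and h is a constant absorbed into C.
General solution: x^4y^3 - x - 2x^4y^4 - 2x^2y - x^3y^3 = C.


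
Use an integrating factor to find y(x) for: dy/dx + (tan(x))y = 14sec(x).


P(x) = tan(x) ⇒ μ = e^(∫tan(x)dx) = sec(x).
(sec(x) y)' = 14sec²(x) ⇒ sec(x) y = 14tan(x) + C.
Multiply by cos(x): y = 14sin(x) + C·cos(x).


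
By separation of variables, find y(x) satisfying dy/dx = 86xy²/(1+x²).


Separate: dy/y² = 86x/(1+x²) dx.
Integrate LHS: ∫ dy/y² = -1/y.
Integrate RHS via u = 1+x²: 43ln(1+x²) + C.
Result: -1/y = 43ln(1+x²) + C.


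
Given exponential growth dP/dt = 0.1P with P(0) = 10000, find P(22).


The ODE dP/dt = 0.1P has solution P(t) = P(0)e^(0.1t).
Substitute P(0) = 10000 and t = 22: P(22) = 10000 e^(2.20) ≈ 90250.


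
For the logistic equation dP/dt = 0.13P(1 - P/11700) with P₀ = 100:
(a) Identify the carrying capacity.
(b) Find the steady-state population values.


Logistic ODE dP/dt = 0.13P(1 - P/11700) has equilibria where dP/dt = 0, i.e. P = 0 or P = 11700.
The coefficient (1 - P/K) = 0 when P = K, identifying K = 11700 as the carrying capacity.
(a) K = 11700; (b) equilibria P = 0 and P = 11700.


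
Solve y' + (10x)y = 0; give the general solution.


P(x) = 10x ⇒ μ = e^(5x²).
Q(x) = 0 so μ y is constant: y = Ce^(-5x²).


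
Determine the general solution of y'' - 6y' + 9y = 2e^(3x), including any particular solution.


Characteristic polynomial (r - 3)² = 0; repeated root r = 3.
y_h = (C₁ + C₂x)e^(3x). Forcing matches the repeated root (resonance), so try y_p = Ax² e^(3x).
Substitute and solve for A: 2A = 2, so A = 1.
General solution: y = (C₁ + C₂x + x²)e^(3x).


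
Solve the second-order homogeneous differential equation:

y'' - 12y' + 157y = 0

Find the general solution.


Characteristic equation: r² - 12r + 157 = 0.
Discriminant is negative; roots r = 6 ± 11i (complex conjugate pair).
General solution uses e^(α x)(C₁ cos(β x) + C₂ sin(β x)): y = e^(6x)(C₁cos(11x) + C₂sin(11x)).


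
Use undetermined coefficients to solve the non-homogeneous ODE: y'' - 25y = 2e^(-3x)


Characteristic roots of r² - 25 = 0 are 5, -5.
y_h = C₁e^(5x) + C₂e^(-5x).
Forcing exponent -3 is not a characteristic root; try y_p = Ae^(-3x).
Substitute: A·(9 + (0)·-3 + (-25)) = A·-16 = 2, so A = -1/8.
General solution: y = C₁e^(5x) + C₂e^(-5x) - (1/8)e^(-3x).


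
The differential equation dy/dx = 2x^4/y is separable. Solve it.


Separate variables: y dy = 2x^4 dx.
Integrate both sides: y²/2 = (2/5)x^5 + C₀.
Multiply by 2: y² = (4/5)x^5 + C.


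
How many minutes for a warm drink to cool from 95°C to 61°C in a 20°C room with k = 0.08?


From T(t) = T_a + (T₀ - T_a)e^(-kt), set T(t) = 61:
(61 - 20) / (95 - 20) = e^(-0.08t), so t = -ln(0.547)/0.08 ≈ 7.5 minutes.


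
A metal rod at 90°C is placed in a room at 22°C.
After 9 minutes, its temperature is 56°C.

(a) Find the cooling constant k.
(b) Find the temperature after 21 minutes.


Newton's law: T(t) = T_a + (T₀ - T_a)e^(-kt).
(a) Use T(9) = 56: (56 - 22)/(90 - 22) = e^(-k·9), so k = -ln(0.500)/9 ≈ 0.0770.
(b) Apply k to t = 21: T(21) = 22 + (68)e^(-1.617) ≈ 35.5°C.


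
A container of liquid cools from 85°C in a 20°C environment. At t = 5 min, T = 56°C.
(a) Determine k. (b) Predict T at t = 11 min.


Newton's law: T(t) = T_a + (T₀ - T_a)e^(-kt).
(a) Use T(5) = 56: (56 - 20)/(85 - 20) = e^(-k·5), so k = -ln(0.554)/5 ≈ 0.1182.
(b) Apply k to t = 11: T(11) = 20 + (65)e^(-1.300) ≈ 37.7°C.


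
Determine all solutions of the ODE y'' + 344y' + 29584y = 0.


Characteristic equation: r² + 344r + 29584 = 0, i.e. (r + 172)² = 0.
Repeated root r = -172; include an x factor for the second linearly independent solution.
General solution: y = (C₁ + C₂x)e^(-172x).


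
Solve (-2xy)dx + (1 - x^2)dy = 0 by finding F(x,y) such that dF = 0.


Check exactness: ∂M/∂y = -2x and ∂N/∂x = -2x; equal, so the equation is exact.
Integrate M with respect to x (treating y as constant): ∫M dx = -x^2y + h(y).
Differentiate w.r.t. y and set equal to N: the x-dependent terms already match, leaving h'(y) = 1. Integrate: h(y) = y.
So F(x,y) = y - x^2y.
General solution: y - x^2y = C.


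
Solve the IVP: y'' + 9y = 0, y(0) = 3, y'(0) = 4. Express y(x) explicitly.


Characteristic roots of r² + 9 = 0 are ±3i, so y = C₁cos(3x) + C₂sin(3x).
Apply y(0) = 3: C₁ = 3. Differentiate and apply y'(0) = 4: 3·C₂ = 4, so C₂ = 4/3.
Particular solution: y = 3cos(3x) + (4/3)sin(3x).


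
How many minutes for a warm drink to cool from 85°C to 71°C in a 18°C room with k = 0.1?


From T(t) = T_a + (T₀ - T_a)e^(-kt), set T(t) = 71:
(71 - 18) / (85 - 18) = e^(-0.1t), so t = -ln(0.791)/0.1 ≈ 2.3 minutes.


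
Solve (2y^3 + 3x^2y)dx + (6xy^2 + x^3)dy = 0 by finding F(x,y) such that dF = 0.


Check exactness: ∂M/∂y = 6y^2 + 3x^2 and ∂N/∂x = 6y^2 + 3x^2; equal, so the equation is exact.
Integrate M with respect to x (treating y as constant): ∫M dx = 2xy^3 + x^3y + h(y).
Differentiate w.r.t. y and set equal to N: all terms match, so h'(y) = 0 and h is a constant absorbed into C.
General solution: 2xy^3 + x^3y = C.


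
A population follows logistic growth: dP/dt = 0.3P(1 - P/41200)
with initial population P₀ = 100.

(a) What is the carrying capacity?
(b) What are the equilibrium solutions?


Logistic ODE dP/dt = 0.3P(1 - P/41200) has equilibria where dP/dt = 0, i.e. P = 0 or P = 41200.
The coefficient (1 - P/K) = 0 when P = K, identifying K = 41200 as the carrying capacity.
(a) K = 41200; (b) equilibria P = 0 and P = 41200.


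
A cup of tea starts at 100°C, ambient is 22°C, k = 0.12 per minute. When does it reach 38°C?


From T(t) = T_a + (T₀ - T_a)e^(-kt), set T(t) = 38:
(38 - 22) / (100 - 22) = e^(-0.12t), so t = -ln(0.205)/0.12 ≈ 13.2 minutes.


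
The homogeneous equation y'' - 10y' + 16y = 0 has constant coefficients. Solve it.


Characteristic equation: r² - 10r + 16 = 0.
Factor: (r - 2)(r - 8) = 0 ⇒ r = 2, 8 (distinct real).
General solution: y = C₁e^(2x) + C₂e^(8x).


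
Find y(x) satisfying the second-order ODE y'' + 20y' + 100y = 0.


Characteristic equation: r² + 20r + 100 = 0, i.e. (r + 10)² = 0.
Repeated root r = -10; include an x factor for the second linearly independent solution.
General solution: y = (C₁ + C₂x)e^(-10x).


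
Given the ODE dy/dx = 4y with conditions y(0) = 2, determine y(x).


General solution of y' = 4y is y = Ce^(4x).
Apply y(0) = 2: C = 2.
Particular solution: y = 2e^(4x).


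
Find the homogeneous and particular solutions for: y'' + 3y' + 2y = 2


Characteristic roots of r² + 3r + 2 = 0 are -2, -1.
y_h = C₁e^(-2x) + C₂e^(-x).
Constant forcing; try y_p = A. Then 2A = 2 ⇒ A = 1.
General solution: y = C₁e^(-2x) + C₂e^(-x) + 1.


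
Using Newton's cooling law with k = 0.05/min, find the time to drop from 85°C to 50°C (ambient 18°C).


From T(t) = T_a + (T₀ - T_a)e^(-kt), set T(t) = 50:
(50 - 18) / (85 - 18) = e^(-0.05t), so t = -ln(0.478)/0.05 ≈ 14.8 minutes.


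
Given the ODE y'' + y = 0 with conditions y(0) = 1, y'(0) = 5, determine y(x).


Characteristic roots of r² + 1 = 0 are ±1i, so y = C₁cos(x) + C₂sin(x).
Apply y(0) = 1: C₁ = 1. Differentiate and apply y'(0) = 5: 1·C₂ = 5, so C₂ = 5.
Particular solution: y = cos(x) + 5sin(x).


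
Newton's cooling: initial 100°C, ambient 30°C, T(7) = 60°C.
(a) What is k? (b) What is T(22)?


Newton's law: T(t) = T_a + (T₀ - T_a)e^(-kt).
(a) Use T(7) = 60: (60 - 30)/(100 - 30) = e^(-k·7), so k = -ln(0.429)/7 ≈ 0.1210.
(b) Apply k to t = 22: T(22) = 30 + (70)e^(-2.663) ≈ 34.9°C.


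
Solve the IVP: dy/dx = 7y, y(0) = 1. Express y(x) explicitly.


General solution of y' = 7y is y = Ce^(7x).
Apply y(0) = 1: C = 1.
Particular solution: y = e^(7x).


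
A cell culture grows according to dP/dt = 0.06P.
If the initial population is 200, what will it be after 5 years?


The ODE dP/dt = 0.06P has solution P(t) = P(0)e^(0.06t).
Substitute P(0) = 200 and t = 5: P(5) = 200 e^(0.30) ≈ 270.


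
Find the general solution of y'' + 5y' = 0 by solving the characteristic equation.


Characteristic equation: r² + 5r = 0.
Factor: (r - 0)(r + 5) = 0 ⇒ r = 0, -5 (distinct real).
General solution: y = C₁ + C₂e^(-5x).


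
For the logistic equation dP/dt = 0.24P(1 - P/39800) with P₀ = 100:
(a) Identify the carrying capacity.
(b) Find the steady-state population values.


Logistic ODE dP/dt = 0.24P(1 - P/39800) has equilibria where dP/dt = 0, i.e. P = 0 or P = 39800.
The coefficient (1 - P/K) = 0 when P = K, identifying K = 39800 as the carrying capacity.
(a) K = 39800; (b) equilibria P = 0 and P = 39800.


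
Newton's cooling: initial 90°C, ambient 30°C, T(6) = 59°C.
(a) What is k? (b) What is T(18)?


Newton's law: T(t) = T_a + (T₀ - T_a)e^(-kt).
(a) Use T(6) = 59: (59 - 30)/(90 - 30) = e^(-k·6), so k = -ln(0.483)/6 ≈ 0.1212.
(b) Apply k to t = 18: T(18) = 30 + (60)e^(-2.181) ≈ 36.8°C.


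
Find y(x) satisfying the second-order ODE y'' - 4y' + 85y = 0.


Characteristic equation: r² - 4r + 85 = 0.
Discriminant is negative; roots r = 2 ± 9i (complex conjugate pair).
General solution uses e^(α x)(C₁ cos(β x) + C₂ sin(β x)): y = e^(2x)(C₁cos(9x) + C₂sin(9x)).


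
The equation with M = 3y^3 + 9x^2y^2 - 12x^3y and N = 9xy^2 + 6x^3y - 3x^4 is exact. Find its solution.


Check exactness: ∂M/∂y = 9y^2 + 18x^2y - 12x^3 and ∂N/∂x = 9y^2 + 18x^2y - 12x^3; equal, so the equation is exact.
Integrate M with respect to x (treating y as constant): ∫M dx = 3xy^3 + 3x^3y^2 - 3x^4y + h(y).
Differentiate w.r.t. y and set equal to N: all terms match, so h'(y) = 0 and h is a constant absorbed into C.
General solution: 3xy^3 + 3x^3y^2 - 3x^4y = C.


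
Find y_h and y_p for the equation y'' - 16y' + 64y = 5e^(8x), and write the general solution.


Characteristic polynomial (r - 8)² = 0; repeated root r = 8.
y_h = (C₁ + C₂x)e^(8x). Forcing matches the repeated root (resonance), so try y_p = Ax² e^(8x).
Substitute and solve for A: 2A = 5, so A = 5/2.
General solution: y = (C₁ + C₂x + (5/2)x²)e^(8x).


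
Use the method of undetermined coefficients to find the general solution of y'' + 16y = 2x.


Homogeneous: r² + 16 = 0 ⇒ r = ±4i, y_h = C₁cos(4x) + C₂sin(4x).
Polynomial forcing; try y_p = Ax + B. Then y_p'' + 16 y_p = 16(Ax + B) = 2x, so B = 0 and A = 1/8.
General solution: y = C₁cos(4x) + C₂sin(4x) + (1/8)x.


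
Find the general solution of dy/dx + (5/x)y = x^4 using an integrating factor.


P(x) = 5/x ⇒ μ = x^5.
(x^5 y)' = x^5·x^4 = x^9.
Integrate: x^5 y = x^10/(10) + C.
Solve for y: y = (1/10)x^5 + C/x^5.


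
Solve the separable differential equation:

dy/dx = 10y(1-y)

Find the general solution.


Separate: dy/[y(1-y)] = 10 dx.
Partial fractions: 1/[y(1-y)] = 1/y + 1/(1-y).
Integrate: ln|y/(1-y)| = 10x + C₀.
Solve for y: y = 1/(1 + Ce^(-10x)).


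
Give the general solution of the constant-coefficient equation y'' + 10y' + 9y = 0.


Characteristic equation: r² + 10r + 9 = 0.
Factor: (r + 9)(r + 1) = 0 ⇒ r = -9, -1 (distinct real).
General solution: y = C₁e^(-9x) + C₂e^(-x).


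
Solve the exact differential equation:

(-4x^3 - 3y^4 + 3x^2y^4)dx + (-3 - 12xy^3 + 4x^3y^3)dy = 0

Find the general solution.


Check exactness: ∂M/∂y = -12y^3 + 12x^2y^3 and ∂N/∂x = -12y^3 + 12x^2y^3; equal, so the equation is exact.
Integrate M with respect to x (treating y as constant): ∫M dx = -x^4 - 3xy^4 + x^3y^4 + h(y).
Differentiate w.r.t. y and set equal to N: the x-dependent terms already match, leaving h'(y) = -3. Integrate: h(y) = -3y.
So F(x,y) = -x^4 - 3y - 3xy^4 + x^3y^4.
General solution: -x^4 - 3y - 3xy^4 + x^3y^4 = C.


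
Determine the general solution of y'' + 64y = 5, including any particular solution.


Homogeneous part: r² + 64 = 0 ⇒ r = ±8i, so y_h = C₁cos(8x) + C₂sin(8x).
Try constant y_p = A; plug in: 64A = 5 ⇒ A = 5/64.
General solution: y = C₁cos(8x) + C₂sin(8x) + 5/64.


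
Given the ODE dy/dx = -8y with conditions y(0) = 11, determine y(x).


General solution of y' = -8y is y = Ce^(-8x).
Apply y(0) = 11: C = 11.
Particular solution: y = 11e^(-8x).


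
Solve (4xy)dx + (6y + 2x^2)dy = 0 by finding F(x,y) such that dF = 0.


Check exactness: ∂M/∂y = 4x and ∂N/∂x = 4x; equal, so the equation is exact.
Integrate M with respect to x (treating y as constant): ∫M dx = 2x^2y + h(y).
Differentiate w.r.t. y and set equal to N: the x-dependent terms already match, leaving h'(y) = 6y. Integrate: h(y) = 3y^2.
So F(x,y) = 3y^2 + 2x^2y.
General solution: 3y^2 + 2x^2y = C.


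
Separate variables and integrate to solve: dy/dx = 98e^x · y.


Separate variables: dy/y = 98e^x dx.
Integrate: ln|y| = 98e^x + C₀.
Exponentiate: y = Ce^(98e^x).


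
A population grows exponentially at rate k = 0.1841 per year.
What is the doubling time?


Exponential growth: P(t) = P₀ e^(0.1841t). Set P(t)/P₀ = 2: e^(0.1841t) = 2.
Solve: t = ln(2)/0.1841 ≈ 3.77 years.


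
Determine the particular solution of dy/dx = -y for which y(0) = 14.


General solution of y' = -y is y = Ce^(-x).
Apply y(0) = 14: C = 14.
Particular solution: y = 14e^(-x).


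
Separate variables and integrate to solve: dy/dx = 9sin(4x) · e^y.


Separate: e^(-y) dy = 9sin(4x) dx.
Integrate: -e^(-y) = -(9/4)cos(4x) + C₀.
Rearrange: e^(-y) = (9/4)cos(4x) + C.


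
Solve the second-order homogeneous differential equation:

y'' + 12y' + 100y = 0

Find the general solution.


Characteristic equation: r² + 12r + 100 = 0.
Discriminant is negative; roots r = -6 ± 8i (complex conjugate pair).
General solution uses e^(α x)(C₁ cos(β x) + C₂ sin(β x)): y = e^(-6x)(C₁cos(8x) + C₂sin(8x)).


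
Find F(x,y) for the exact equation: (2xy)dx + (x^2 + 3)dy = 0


Check exactness: ∂M/∂y = 2x and ∂N/∂x = 2x; equal, so the equation is exact.
Integrate M with respect to x (treating y as constant): ∫M dx = x^2y + h(y).
Differentiate w.r.t. y and set equal to N: the x-dependent terms already match, leaving h'(y) = 3. Integrate: h(y) = 3y.
So F(x,y) = x^2y + 3y.
General solution: x^2y + 3y = C.


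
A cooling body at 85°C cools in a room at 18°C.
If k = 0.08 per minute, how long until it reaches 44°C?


From T(t) = T_a + (T₀ - T_a)e^(-kt), set T(t) = 44:
(44 - 18) / (85 - 18) = e^(-0.08t), so t = -ln(0.388)/0.08 ≈ 11.8 minutes.


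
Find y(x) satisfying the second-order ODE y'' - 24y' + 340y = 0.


Characteristic equation: r² - 24r + 340 = 0.
Discriminant is negative; roots r = 12 ± 14i (complex conjugate pair).
General solution uses e^(α x)(C₁ cos(β x) + C₂ sin(β x)): y = e^(12x)(C₁cos(14x) + C₂sin(14x)).


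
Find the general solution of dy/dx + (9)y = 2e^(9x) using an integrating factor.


P(x) = 9 ⇒ μ = e^(9x).
(μ y)' = 2e^(18x) ⇒ μ y = (2/18)e^(18x) + C.
Divide by μ: y = (1/9)e^(9x) + Ce^(-9x).


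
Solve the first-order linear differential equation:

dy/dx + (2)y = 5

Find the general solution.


P(x) = 2, Q(x) = 5; integrating factor μ = e^(2x).
(μ y)' = 5e^(2x) ⇒ μ y = (5/2)e^(2x) + C.
Divide by μ: y = 5/2 + Ce^(-2x).


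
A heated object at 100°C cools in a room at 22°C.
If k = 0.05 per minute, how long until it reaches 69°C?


From T(t) = T_a + (T₀ - T_a)e^(-kt), set T(t) = 69:
(69 - 22) / (100 - 22) = e^(-0.05t), so t = -ln(0.603)/0.05 ≈ 10.1 minutes.


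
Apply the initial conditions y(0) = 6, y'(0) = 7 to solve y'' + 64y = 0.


Characteristic roots of r² + 64 = 0 are ±8i, so y = C₁cos(8x) + C₂sin(8x).
Apply y(0) = 6: C₁ = 6. Differentiate and apply y'(0) = 7: 8·C₂ = 7, so C₂ = 7/8.
Particular solution: y = 6cos(8x) + (7/8)sin(8x).


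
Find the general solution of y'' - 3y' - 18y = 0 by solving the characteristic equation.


Characteristic equation: r² - 3r - 18 = 0.
Factor: (r + 3)(r - 6) = 0 ⇒ r = -3, 6 (distinct real).
General solution: y = C₁e^(-3x) + C₂e^(6x).


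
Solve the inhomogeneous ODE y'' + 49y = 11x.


Homogeneous: r² + 49 = 0 ⇒ r = ±7i, y_h = C₁cos(7x) + C₂sin(7x).
Polynomial forcing; try y_p = Ax + B. Then y_p'' + 49 y_p = 49(Ax + B) = 11x, so B = 0 and A = 11/49.
General solution: y = C₁cos(7x) + C₂sin(7x) + (11/49)x.


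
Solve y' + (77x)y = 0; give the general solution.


P(x) = 77x ⇒ μ = e^((77/2)x²).
Q(x) = 0 so μ y is constant: y = Ce^(-(77/2)x²).


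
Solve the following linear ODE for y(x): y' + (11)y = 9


P(x) = 11, Q(x) = 9; integrating factor μ = e^(11x).
(μ y)' = 9e^(11x) ⇒ μ y = (9/11)e^(11x) + C.
Divide by μ: y = 9/11 + Ce^(-11x).


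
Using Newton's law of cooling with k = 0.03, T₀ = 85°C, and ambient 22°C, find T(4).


Newton's law: dT/dt = -k(T - T_a) has solution T(t) = T_a + (T₀ - T_a)e^(-kt).
Plug in T_a = 22, T₀ = 85, k = 0.03, t = 4: T(4) = 22 + (63)e^(-0.12) ≈ 77.9°C.


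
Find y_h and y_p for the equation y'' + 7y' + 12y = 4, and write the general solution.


Characteristic roots of r² + 7r + 12 = 0 are -4, -3.
y_h = C₁e^(-4x) + C₂e^(-3x).
Constant forcing; try y_p = A. Then 12A = 4 ⇒ A = 1/3.
General solution: y = C₁e^(-4x) + C₂e^(-3x) + 1/3.


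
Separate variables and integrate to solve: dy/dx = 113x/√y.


Separate: √y dy = 113x dx.
Integrate: (2/3)y^(3/2) = (113/2)x² + C.


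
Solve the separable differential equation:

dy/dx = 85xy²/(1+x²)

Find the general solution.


Separate: dy/y² = 85x/(1+x²) dx.
Integrate LHS: ∫ dy/y² = -1/y.
Integrate RHS via u = 1+x²: (85/2)ln(1+x²) + C.
Result: -1/y = (85/2)ln(1+x²) + C.


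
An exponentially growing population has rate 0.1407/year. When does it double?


Exponential growth: P(t) = P₀ e^(0.1407t). Set P(t)/P₀ = 2: e^(0.1407t) = 2.
Solve: t = ln(2)/0.1407 ≈ 4.93 years.


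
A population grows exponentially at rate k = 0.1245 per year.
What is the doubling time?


Exponential growth: P(t) = P₀ e^(0.1245t). Set P(t)/P₀ = 2: e^(0.1245t) = 2.
Solve: t = ln(2)/0.1245 ≈ 5.57 years.


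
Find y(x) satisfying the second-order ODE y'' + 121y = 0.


Characteristic equation: r² + 121 = 0.
Discriminant is negative; roots r = 0 ± 11i (complex conjugate pair).
General solution uses e^(α x)(C₁ cos(β x) + C₂ sin(β x)): y = C₁cos(11x) + C₂sin(11x).


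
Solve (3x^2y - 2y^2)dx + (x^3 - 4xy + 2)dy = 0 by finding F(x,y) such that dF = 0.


Check exactness: ∂M/∂y = 3x^2 - 4y and ∂N/∂x = 3x^2 - 4y; equal, so the equation is exact.
Integrate M with respect to x (treating y as constant): ∫M dx = x^3y - 2xy^2 + h(y).
Differentiate w.r.t. y and set equal to N: the x-dependent terms already match, leaving h'(y) = 2. Integrate: h(y) = 2y.
So F(x,y) = x^3y - 2xy^2 + 2y.
General solution: x^3y - 2xy^2 + 2y = C.


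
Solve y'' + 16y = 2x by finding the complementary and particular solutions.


Homogeneous: r² + 16 = 0 ⇒ r = ±4i, y_h = C₁cos(4x) + C₂sin(4x).
Polynomial forcing; try y_p = Ax + B. Then y_p'' + 16 y_p = 16(Ax + B) = 2x, so B = 0 and A = 1/8.
General solution: y = C₁cos(4x) + C₂sin(4x) + (1/8)x.


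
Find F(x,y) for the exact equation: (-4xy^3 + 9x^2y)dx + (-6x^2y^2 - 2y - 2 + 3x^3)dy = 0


Check exactness: ∂M/∂y = -12xy^2 + 9x^2 and ∂N/∂x = -12xy^2 + 9x^2; equal, so the equation is exact.
Integrate M with respect to x (treating y as constant): ∫M dx = -2x^2y^3 + 3x^3y + h(y).
Differentiate w.r.t. y and set equal to N: the x-dependent terms already match, leaving h'(y) = -2y - 2. Integrate: h(y) = -y^2 - 2y.
So F(x,y) = -2x^2y^3 - y^2 - 2y + 3x^3y.
General solution: -2x^2y^3 - y^2 - 2y + 3x^3y = C.


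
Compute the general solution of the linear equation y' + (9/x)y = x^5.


P(x) = 9/x ⇒ μ = x^9.
(x^9 y)' = x^14 ⇒ x^9 y = x^15/(15) + C.
Solve for y: y = (1/15)x^6 + C/x^9.


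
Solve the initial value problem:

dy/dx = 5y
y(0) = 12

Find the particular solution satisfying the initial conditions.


General solution of y' = 5y is y = Ce^(5x).
Apply y(0) = 12: C = 12.
Particular solution: y = 12e^(5x).


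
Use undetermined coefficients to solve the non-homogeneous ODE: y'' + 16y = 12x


Homogeneous: r² + 16 = 0 ⇒ r = ±4i, y_h = C₁cos(4x) + C₂sin(4x).
Polynomial forcing; try y_p = Ax + B. Then y_p'' + 16 y_p = 16(Ax + B) = 12x, so B = 0 and A = 3/4.
General solution: y = C₁cos(4x) + C₂sin(4x) + (3/4)x.


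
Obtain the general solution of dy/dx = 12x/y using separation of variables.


Separate variables: y dy = 12x dx.
Integrate both sides: y²/2 = 6x^2 + C₀.
Multiply by 2: y² = 12x^2 + C.


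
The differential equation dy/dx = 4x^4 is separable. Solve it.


Integrate both sides with respect to x: y = ∫ 4x^4 dx = (4/5)x^5 + C.


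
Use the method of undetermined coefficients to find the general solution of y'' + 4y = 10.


Homogeneous part: r² + 4 = 0 ⇒ r = ±2i, so y_h = C₁cos(2x) + C₂sin(2x).
Try constant y_p = A; plug in: 4A = 10 ⇒ A = 5/2.
General solution: y = C₁cos(2x) + C₂sin(2x) + 5/2.


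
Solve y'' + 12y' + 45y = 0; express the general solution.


Characteristic equation: r² + 12r + 45 = 0.
Discriminant is negative; roots r = -6 ± 3i (complex conjugate pair).
General solution uses e^(α x)(C₁ cos(β x) + C₂ sin(β x)): y = e^(-6x)(C₁cos(3x) + C₂sin(3x)).


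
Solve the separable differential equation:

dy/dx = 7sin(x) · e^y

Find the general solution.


Separate: e^(-y) dy = 7sin(x) dx.
Integrate: -e^(-y) = -7cos(x) + C₀.
Rearrange: e^(-y) = 7cos(x) + C.


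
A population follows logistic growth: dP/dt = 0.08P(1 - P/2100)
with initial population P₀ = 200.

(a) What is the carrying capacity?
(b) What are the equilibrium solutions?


Logistic ODE dP/dt = 0.08P(1 - P/2100) has equilibria where dP/dt = 0, i.e. P = 0 or P = 2100.
The coefficient (1 - P/K) = 0 when P = K, identifying K = 2100 as the carrying capacity.
(a) K = 2100; (b) equilibria P = 0 and P = 2100.


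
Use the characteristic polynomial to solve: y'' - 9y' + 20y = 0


Characteristic equation: r² - 9r + 20 = 0.
Factor: (r - 5)(r - 4) = 0 ⇒ r = 5, 4 (distinct real).
General solution: y = C₁e^(5x) + C₂e^(4x).


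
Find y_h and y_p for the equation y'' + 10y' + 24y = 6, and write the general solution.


Characteristic roots of r² + 10r + 24 = 0 are -4, -6.
y_h = C₁e^(-4x) + C₂e^(-6x).
Constant forcing; try y_p = A. Then 24A = 6 ⇒ A = 1/4.
General solution: y = C₁e^(-4x) + C₂e^(-6x) + 1/4.


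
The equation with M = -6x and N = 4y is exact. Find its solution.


Check exactness: ∂M/∂y = 0 and ∂N/∂x = 0; equal, so the equation is exact.
Integrate M with respect to x (treating y as constant): ∫M dx = -3x^2 + h(y).
Differentiate w.r.t. y and set equal to N: the x-dependent terms already match, leaving h'(y) = 4y. Integrate: h(y) = 2y^2.
So F(x,y) = -3x^2 + 2y^2.
General solution: -3x^2 + 2y^2 = C.


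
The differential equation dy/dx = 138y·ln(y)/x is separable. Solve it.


Separate: dy/[y ln(y)] = 138 dx/x.
Substitute u = ln(y): du/u = 138 dx/x.
Integrate: ln|ln(y)| = 138ln|x| + C₀, hence ln(y) = C·x^138.


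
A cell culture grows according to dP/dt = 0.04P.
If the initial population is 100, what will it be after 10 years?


The ODE dP/dt = 0.04P has solution P(t) = P(0)e^(0.04t).
Substitute P(0) = 100 and t = 10: P(10) = 100 e^(0.40) ≈ 149.


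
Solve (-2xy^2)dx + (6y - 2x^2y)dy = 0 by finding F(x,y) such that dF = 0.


Check exactness: ∂M/∂y = -4xy and ∂N/∂x = -4xy; equal, so the equation is exact.
Integrate M with respect to x (treating y as constant): ∫M dx = -x^2y^2 + h(y).
Differentiate w.r.t. y and set equal to N: the x-dependent terms already match, leaving h'(y) = 6y. Integrate: h(y) = 3y^2.
So F(x,y) = 3y^2 - x^2y^2.
General solution: 3y^2 - x^2y^2 = C.


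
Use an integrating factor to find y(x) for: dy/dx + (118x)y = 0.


P(x) = 118x ⇒ μ = e^(59x²).
Q(x) = 0 so μ y is constant: y = Ce^(-59x²).


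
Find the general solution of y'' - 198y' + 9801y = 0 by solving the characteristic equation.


Characteristic equation: r² - 198r + 9801 = 0, i.e. (r - 99)² = 0.
Repeated root r = 99; include an x factor for the second linearly independent solution.
General solution: y = (C₁ + C₂x)e^(99x).


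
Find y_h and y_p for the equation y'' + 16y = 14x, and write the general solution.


Homogeneous: r² + 16 = 0 ⇒ r = ±4i, y_h = C₁cos(4x) + C₂sin(4x).
Polynomial forcing; try y_p = Ax + B. Then y_p'' + 16 y_p = 16(Ax + B) = 14x, so B = 0 and A = 7/8.
General solution: y = C₁cos(4x) + C₂sin(4x) + (7/8)x.


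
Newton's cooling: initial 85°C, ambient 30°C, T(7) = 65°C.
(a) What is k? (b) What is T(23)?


Newton's law: T(t) = T_a + (T₀ - T_a)e^(-kt).
(a) Use T(7) = 65: (65 - 30)/(85 - 30) = e^(-k·7), so k = -ln(0.636)/7 ≈ 0.0646.
(b) Apply k to t = 23: T(23) = 30 + (55)e^(-1.485) ≈ 42.5°C.


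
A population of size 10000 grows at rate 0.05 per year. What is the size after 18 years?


The ODE dP/dt = 0.05P has solution P(t) = P(0)e^(0.05t).
Substitute P(0) = 10000 and t = 18: P(18) = 10000 e^(0.90) ≈ 24596.


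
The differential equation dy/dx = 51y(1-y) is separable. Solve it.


Separate: dy/[y(1-y)] = 51 dx.
Partial fractions: 1/[y(1-y)] = 1/y + 1/(1-y).
Integrate: ln|y/(1-y)| = 51x + C₀.
Solve for y: y = 1/(1 + Ce^(-51x)).


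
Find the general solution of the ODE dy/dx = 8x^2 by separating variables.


Integrate both sides with respect to x: y = ∫ 8x^2 dx = (8/3)x^3 + C.


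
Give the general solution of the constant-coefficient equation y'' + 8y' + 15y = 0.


Characteristic equation: r² + 8r + 15 = 0.
Factor: (r + 3)(r + 5) = 0 ⇒ r = -3, -5 (distinct real).
General solution: y = C₁e^(-3x) + C₂e^(-5x).


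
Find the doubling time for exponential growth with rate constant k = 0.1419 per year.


Exponential growth: P(t) = P₀ e^(0.1419t). Set P(t)/P₀ = 2: e^(0.1419t) = 2.
Solve: t = ln(2)/0.1419 ≈ 4.88 years.


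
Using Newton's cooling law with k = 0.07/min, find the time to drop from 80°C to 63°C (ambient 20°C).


From T(t) = T_a + (T₀ - T_a)e^(-kt), set T(t) = 63:
(63 - 20) / (80 - 20) = e^(-0.07t), so t = -ln(0.717)/0.07 ≈ 4.8 minutes.


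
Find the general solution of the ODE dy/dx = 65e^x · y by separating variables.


Separate variables: dy/y = 65e^x dx.
Integrate: ln|y| = 65e^x + C₀.
Exponentiate: y = Ce^(65e^x).


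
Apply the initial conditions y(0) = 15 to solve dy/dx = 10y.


General solution of y' = 10y is y = Ce^(10x).
Apply y(0) = 15: C = 15.
Particular solution: y = 15e^(10x).


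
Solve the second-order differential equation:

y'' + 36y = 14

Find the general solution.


Homogeneous part: r² + 36 = 0 ⇒ r = ±6i, so y_h = C₁cos(6x) + C₂sin(6x).
Try constant y_p = A; plug in: 36A = 14 ⇒ A = 7/18.
General solution: y = C₁cos(6x) + C₂sin(6x) + 7/18.


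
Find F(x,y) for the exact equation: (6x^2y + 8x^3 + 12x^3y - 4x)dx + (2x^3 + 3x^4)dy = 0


Check exactness: ∂M/∂y = 6x^2 + 12x^3 and ∂N/∂x = 6x^2 + 12x^3; equal, so the equation is exact.
Integrate M with respect to x (treating y as constant): ∫M dx = 2x^3y + 2x^4 + 3x^4y - 2x^2 + h(y).
Differentiate w.r.t. y and set equal to N: all terms match, so h'(y) = 0 and h is a constant absorbed into C.
General solution: 2x^3y + 2x^4 + 3x^4y - 2x^2 = C.


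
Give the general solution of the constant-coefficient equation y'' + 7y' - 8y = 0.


Characteristic equation: r² + 7r - 8 = 0.
Factor: (r - 1)(r + 8) = 0 ⇒ r = 1, -8 (distinct real).
General solution: y = C₁e^(x) + C₂e^(-8x).


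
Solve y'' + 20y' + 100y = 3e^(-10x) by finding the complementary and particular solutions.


Characteristic polynomial (r + 10)² = 0; repeated root r = -10.
y_h = (C₁ + C₂x)e^(-10x). Forcing matches the repeated root (resonance), so try y_p = Ax² e^(-10x).
Substitute and solve for A: 2A = 3, so A = 3/2.
General solution: y = (C₁ + C₂x + (3/2)x²)e^(-10x).


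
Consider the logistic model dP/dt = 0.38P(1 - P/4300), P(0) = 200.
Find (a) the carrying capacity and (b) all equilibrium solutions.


Logistic ODE dP/dt = 0.38P(1 - P/4300) has equilibria where dP/dt = 0, i.e. P = 0 or P = 4300.
The coefficient (1 - P/K) = 0 when P = K, identifying K = 4300 as the carrying capacity.
(a) K = 4300; (b) equilibria P = 0 and P = 4300.


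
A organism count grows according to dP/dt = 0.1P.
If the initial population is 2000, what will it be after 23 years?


The ODE dP/dt = 0.1P has solution P(t) = P(0)e^(0.1t).
Substitute P(0) = 2000 and t = 23: P(23) = 2000 e^(2.30) ≈ 19948.


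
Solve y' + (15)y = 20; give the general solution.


P(x) = 15, Q(x) = 20; integrating factor μ = e^(15x).
(μ y)' = 20e^(15x) ⇒ μ y = (4/3)e^(15x) + C.
Divide by μ: y = 4/3 + Ce^(-15x).


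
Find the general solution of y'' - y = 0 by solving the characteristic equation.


Characteristic equation: r² - 1 = 0.
Factor: (r + 1)(r - 1) = 0 ⇒ r = -1, 1 (distinct real).
General solution: y = C₁e^(-x) + C₂e^(x).


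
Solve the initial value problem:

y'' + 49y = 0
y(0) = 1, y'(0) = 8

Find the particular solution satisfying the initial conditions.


Characteristic roots of r² + 49 = 0 are ±7i, so y = C₁cos(7x) + C₂sin(7x).
Apply y(0) = 1: C₁ = 1. Differentiate and apply y'(0) = 8: 7·C₂ = 8, so C₂ = 8/7.
Particular solution: y = cos(7x) + (8/7)sin(7x).


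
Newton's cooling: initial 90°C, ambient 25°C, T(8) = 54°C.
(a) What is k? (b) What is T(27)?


Newton's law: T(t) = T_a + (T₀ - T_a)e^(-kt).
(a) Use T(8) = 54: (54 - 25)/(90 - 25) = e^(-k·8), so k = -ln(0.446)/8 ≈ 0.1009.
(b) Apply k to t = 27: T(27) = 25 + (65)e^(-2.724) ≈ 29.3°C.


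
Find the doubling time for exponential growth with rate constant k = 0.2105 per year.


Exponential growth: P(t) = P₀ e^(0.2105t). Set P(t)/P₀ = 2: e^(0.2105t) = 2.
Solve: t = ln(2)/0.2105 ≈ 3.29 years.


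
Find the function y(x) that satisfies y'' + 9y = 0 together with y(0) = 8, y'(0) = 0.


Characteristic roots of r² + 9 = 0 are ±3i, so y = C₁cos(3x) + C₂sin(3x).
Apply y(0) = 8: C₁ = 8. Differentiate and apply y'(0) = 0: 3·C₂ = 0, so C₂ = 0.
Particular solution: y = 8cos(3x).


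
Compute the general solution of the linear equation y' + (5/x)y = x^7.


P(x) = 5/x ⇒ μ = x^5.
(x^5 y)' = x^5·x^7 = x^12.
Integrate: x^5 y = x^13/(13) + C.
Solve for y: y = (1/13)x^8 + C/x^5.


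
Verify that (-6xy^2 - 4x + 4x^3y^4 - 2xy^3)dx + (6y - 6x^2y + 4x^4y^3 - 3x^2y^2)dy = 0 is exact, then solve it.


Check exactness: ∂M/∂y = -12xy + 16x^3y^3 - 6xy^2 and ∂N/∂x = -12xy + 16x^3y^3 - 6xy^2; equal, so the equation is exact.
Integrate M with respect to x (treating y as constant): ∫M dx = -3x^2y^2 - 2x^2 + x^4y^4 - x^2y^3 + h(y).
Differentiate w.r.t. y and set equal to N: the x-dependent terms already match, leaving h'(y) = 6y. Integrate: h(y) = 3y^2.
So F(x,y) = 3y^2 - 3x^2y^2 - 2x^2 + x^4y^4 - x^2y^3.
General solution: 3y^2 - 3x^2y^2 - 2x^2 + x^4y^4 - x^2y^3 = C.


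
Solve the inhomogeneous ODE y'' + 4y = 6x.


Homogeneous: r² + 4 = 0 ⇒ r = ±2i, y_h = C₁cos(2x) + C₂sin(2x).
Polynomial forcing; try y_p = Ax + B. Then y_p'' + 4 y_p = 4(Ax + B) = 6x, so B = 0 and A = 3/2.
General solution: y = C₁cos(2x) + C₂sin(2x) + (3/2)x.


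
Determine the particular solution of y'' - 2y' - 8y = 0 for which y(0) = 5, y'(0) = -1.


Characteristic roots of r² - 2r - 8 = 0 are -2, 4.
General solution y = c₁ e^(-2x) + c₂ e^(4x).
Apply y(0) = 5: c₁ + c₂ = 5. Apply y'(0) = -1: -2 c₁ + 4 c₂ = -1.
Solve: c₁ = 7/2, c₂ = 3/2.
Particular solution: y = (7/2)e^(-2x) + (3/2)e^(4x).


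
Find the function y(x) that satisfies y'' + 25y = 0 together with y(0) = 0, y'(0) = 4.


Characteristic roots of r² + 25 = 0 are ±5i, so y = C₁cos(5x) + C₂sin(5x).
Apply y(0) = 0: C₁ = 0. Differentiate and apply y'(0) = 4: 5·C₂ = 4, so C₂ = 4/5.
Particular solution: y = (4/5)sin(5x).


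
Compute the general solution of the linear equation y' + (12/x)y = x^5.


P(x) = 12/x ⇒ μ = x^12.
(x^12 y)' = x^17 ⇒ x^12 y = x^18/(18) + C.
Solve for y: y = (1/18)x^6 + C/x^12.


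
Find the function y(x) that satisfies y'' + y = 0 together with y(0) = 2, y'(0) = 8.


Characteristic roots of r² + 1 = 0 are ±1i, so y = C₁cos(x) + C₂sin(x).
Apply y(0) = 2: C₁ = 2. Differentiate and apply y'(0) = 8: 1·C₂ = 8, so C₂ = 8.
Particular solution: y = 2cos(x) + 8sin(x).


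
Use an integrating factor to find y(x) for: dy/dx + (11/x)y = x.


P(x) = 11/x ⇒ μ = x^11.
(x^11 y)' = x^12 ⇒ x^11 y = x^13/(13) + C.
Solve for y: y = (1/13)x^2 + C/x^11.


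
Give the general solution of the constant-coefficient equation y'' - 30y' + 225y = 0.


Characteristic equation: r² - 30r + 225 = 0, i.e. (r - 15)² = 0.
Repeated root r = 15; include an x factor for the second linearly independent solution.
General solution: y = (C₁ + C₂x)e^(15x).


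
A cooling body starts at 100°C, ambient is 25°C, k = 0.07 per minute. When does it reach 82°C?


From T(t) = T_a + (T₀ - T_a)e^(-kt), set T(t) = 82:
(82 - 25) / (100 - 25) = e^(-0.07t), so t = -ln(0.760)/0.07 ≈ 3.9 minutes.


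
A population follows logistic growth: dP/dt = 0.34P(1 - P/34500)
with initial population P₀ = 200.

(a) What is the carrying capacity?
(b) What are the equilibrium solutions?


Logistic ODE dP/dt = 0.34P(1 - P/34500) has equilibria where dP/dt = 0, i.e. P = 0 or P = 34500.
The coefficient (1 - P/K) = 0 when P = K, identifying K = 34500 as the carrying capacity.
(a) K = 34500; (b) equilibria P = 0 and P = 34500.


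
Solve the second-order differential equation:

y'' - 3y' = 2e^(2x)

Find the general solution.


Characteristic roots of r² - 3r = 0 are 0, 3.
y_h = C₁ + C₂e^(3x).
Forcing exponent 2 is not a characteristic root; try y_p = Ae^(2x).
Substitute: A·(4 + (-3)·2 + (0)) = A·-2 = 2, so A = -1.
General solution: y = C₁ + C₂e^(3x) - e^(2x).


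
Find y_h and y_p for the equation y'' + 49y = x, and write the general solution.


Homogeneous: r² + 49 = 0 ⇒ r = ±7i, y_h = C₁cos(7x) + C₂sin(7x).
Polynomial forcing; try y_p = Ax + B. Then y_p'' + 49 y_p = 49(Ax + B) = x, so B = 0 and A = 1/49.
General solution: y = C₁cos(7x) + C₂sin(7x) + (1/49)x.


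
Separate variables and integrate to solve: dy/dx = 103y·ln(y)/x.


Separate: dy/[y ln(y)] = 103 dx/x.
Substitute u = ln(y): du/u = 103 dx/x.
Integrate: ln|ln(y)| = 103ln|x| + C₀, hence ln(y) = C·x^103.


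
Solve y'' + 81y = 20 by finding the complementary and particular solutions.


Homogeneous part: r² + 81 = 0 ⇒ r = ±9i, so y_h = C₁cos(9x) + C₂sin(9x).
Try constant y_p = A; plug in: 81A = 20 ⇒ A = 20/81.
General solution: y = C₁cos(9x) + C₂sin(9x) + 20/81.


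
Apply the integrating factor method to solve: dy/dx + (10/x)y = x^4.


P(x) = 10/x ⇒ μ = x^10.
(x^10 y)' = x^14 ⇒ x^10 y = x^15/(15) + C.
Solve for y: y = (1/15)x^5 + C/x^10.


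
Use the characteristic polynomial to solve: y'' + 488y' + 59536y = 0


Characteristic equation: r² + 488r + 59536 = 0, i.e. (r + 244)² = 0.
Repeated root r = -244; include an x factor for the second linearly independent solution.
General solution: y = (C₁ + C₂x)e^(-244x).


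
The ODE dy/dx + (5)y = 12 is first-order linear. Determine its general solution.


P(x) = 5, Q(x) = 12; integrating factor μ = e^(5x).
(μ y)' = 12e^(5x) ⇒ μ y = (12/5)e^(5x) + C.
Divide by μ: y = 12/5 + Ce^(-5x).


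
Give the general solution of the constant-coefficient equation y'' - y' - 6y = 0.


Characteristic equation: r² - r - 6 = 0.
Factor: (r + 2)(r - 3) = 0 ⇒ r = -2, 3 (distinct real).
General solution: y = C₁e^(-2x) + C₂e^(3x).


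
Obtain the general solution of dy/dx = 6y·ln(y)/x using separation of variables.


Separate: dy/[y ln(y)] = 6 dx/x.
Substitute u = ln(y): du/u = 6 dx/x.
Integrate: ln|ln(y)| = 6ln|x| + C₀, hence ln(y) = C·x^6.


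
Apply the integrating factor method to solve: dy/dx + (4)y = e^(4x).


P(x) = 4 ⇒ μ = e^(4x).
(μ y)' = e^(8x) ⇒ μ y = e^(8x)/8 + C.
Divide by μ: y = (1/8)e^(4x) + Ce^(-4x).
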